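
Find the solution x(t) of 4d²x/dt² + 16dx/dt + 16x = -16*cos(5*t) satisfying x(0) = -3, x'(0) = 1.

Divide through by 4: x'' + 4x' + 4x = -4*cos(5*t).
Characteristic equation r² + 4r + 4 = 0 has discriminant (4)² - 4·(4) = 0, so r = -2 is a repeated root.
Hence x_h = (C1 + C2*t)*exp(-2*t).
Try x_p = A*cos(5*t) + B*sin(5*t). Substituting and equating the coefficients of cos(5t) and sin(5t) gives A = 84/841, B = -80/841, so x_p = -80*sin(5*t)/841 + 84*cos(5*t)/841.
General solution: x = -80*sin(5*t)/841 + 84*cos(5*t)/841 + C1*exp(-2*t) + C2*t*exp(-2*t).
Apply the initial conditions: x(0) = 84/841 + C1 = -3 and x'(0) = -400/841 + C2 - 2*C1 = 1. Solving gives C1 = -2607/841, C2 = -137/29.

x = -2607*exp(-2*t)/841 - 80*sin(5*t)/841 + 84*cos(5*t)/841 - 137*t*exp(-2*t)/29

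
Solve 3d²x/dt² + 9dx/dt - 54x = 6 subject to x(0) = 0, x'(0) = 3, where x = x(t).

Divide through by 3: x'' + 3x' - 18x = 2.
Characteristic equation r² + 3r - 18 = 0 factors as (r - 3)(r + 6) = 0, so r = 3, -6.
Hence x_h = C1*exp(3*t) + C2*exp(-6*t).
For the particular solution try x_p = A0. Substituting and matching coefficients of each power of t gives A0 = -1/9, so x_p = -1/9.
General solution: x = -1/9 + C1*exp(3*t) + C2*exp(-6*t).
Apply the initial conditions: x(0) = -1/9 + C1 + C2 = 0 and x'(0) = -6*C2 + 3*C1 = 3. Solving gives C1 = 11/27, C2 = -8/27.

x = -1/9 - 8*exp(-6*t)/27 + 11*exp(3*t)/27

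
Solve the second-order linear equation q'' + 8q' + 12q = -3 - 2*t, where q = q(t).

Characteristic equation r² + 8r + 12 = 0 factors as (r + 2)(r + 6) = 0, so r = -2, -6.
Hence q_h = C1*exp(-2*t) + C2*exp(-6*t).
For the particular solution try q_p = A0 + A1*t. Substituting and matching coefficients of each power of t gives A0 = -5/36, A1 = -1/6, so q_p = -5/36 - t/6.

q = -5/36 - t/6 + C1*exp(-2*t) + C2*exp(-6*t)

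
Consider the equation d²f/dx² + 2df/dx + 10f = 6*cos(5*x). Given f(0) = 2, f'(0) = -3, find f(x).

f = -18*cos(5*x)/65 + 12*sin(5*x)/65 - 107*exp(-x)*sin(3*x)/195 + 148*cos(3*x)*exp(-x)/65

Characteristic equation r² + 2r + 10 = 0 has discriminant (2)² - 4·(10) = -36 < 0, so r = -1 ± 3i.
Hence f_h = C1*cos(3*x)*exp(-x) + C2*exp(-x)*sin(3*x).
Try f_p = A*cos(5*x) + B*sin(5*x). Substituting and equating the coefficients of cos(5x) and sin(5x) gives A = -18/65, B = 12/65, so f_p = -18*cos(5*x)/65 + 12*sin(5*x)/65.
General solution: f = -18*cos(5*x)/65 + 12*sin(5*x)/65 + C1*cos(3*x)*exp(-x) + C2*exp(-x)*sin(3*x).
Apply the initial conditions: f(0) = -18/65 + C1 = 2 and f'(0) = 12/13 - C1 + 3*C2 = -3. Solving gives C1 = 148/65, C2 = -107/195.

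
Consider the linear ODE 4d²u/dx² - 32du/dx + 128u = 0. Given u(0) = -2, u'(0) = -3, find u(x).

Divide through by 4: u'' - 8u' + 32u = 0.
Characteristic equation r² - 8r + 32 = 0 has discriminant (-8)² - 4·(32) = -64 < 0, so r = 4 ± 4i.
Hence u_h = C1*cos(4*x)*exp(4*x) + C2*exp(4*x)*sin(4*x).
Apply the initial conditions: u(0) = C1 = -2 and u'(0) = 4*C1 + 4*C2 = -3. Solving gives C1 = -2, C2 = 5/4.

u = -2*cos(4*x)*exp(4*x) + 5*exp(4*x)*sin(4*x)/4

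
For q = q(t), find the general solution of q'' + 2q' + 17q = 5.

q = 5/17 + C1*cos(4*t)*exp(-t) + C2*exp(-t)*sin(4*t)

Characteristic equation r² + 2r + 17 = 0 has discriminant (2)² - 4·(17) = -64 < 0, so r = -1 ± 4i.
Hence q_h = C1*cos(4*t)*exp(-t) + C2*exp(-t)*sin(4*t).
For the particular solution try q_p = A0. Substituting and matching coefficients of each power of t gives A0 = 5/17, so q_p = 5/17.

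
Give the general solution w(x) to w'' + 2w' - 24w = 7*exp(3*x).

Characteristic equation r² + 2r - 24 = 0 factors as (r - 4)(r + 6) = 0, so r = 4, -6.
Hence w_h = C1*exp(4*x) + C2*exp(-6*x).
Try w_p = A*exp(3*x). Substituting into the equation and dividing by exp(3*x) gives A = -7/9, so w_p = -7*exp(3*x)/9.

w = -7*exp(3*x)/9 + C1*exp(4*x) + C2*exp(-6*x)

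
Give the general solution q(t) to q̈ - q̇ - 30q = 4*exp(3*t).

q = -exp(3*t)/6 + C1*exp(-5*t) + C2*exp(6*t)

Characteristic equation r² - r - 30 = 0 factors as (r + 5)(r - 6) = 0, so r = -5, 6.
Hence q_h = C1*exp(-5*t) + C2*exp(6*t).
Try q_p = A*exp(3*t). Substituting into the equation and dividing by exp(3*t) gives A = -1/6, so q_p = -exp(3*t)/6.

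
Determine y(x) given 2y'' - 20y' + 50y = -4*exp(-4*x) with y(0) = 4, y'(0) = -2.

y = -2*exp(-4*x)/81 + 326*exp(5*x)/81 - 200*x*exp(5*x)/9

Divide through by 2: y'' - 10y' + 25y = -2*exp(-4*x).
Characteristic equation r² - 10r + 25 = 0 has discriminant (-10)² - 4·(25) = 0, so r = 5 is a repeated root.
Hence y_h = (C1 + C2*x)*exp(5*x).
Try y_p = A*exp(-4*x). Substituting into the equation and dividing by exp(-4*x) gives A = -2/81, so y_p = -2*exp(-4*x)/81.
General solution: y = -2*exp(-4*x)/81 + C1*exp(5*x) + C2*x*exp(5*x).
Apply the initial conditions: y(0) = -2/81 + C1 = 4 and y'(0) = 8/81 + C2 + 5*C1 = -2. Solving gives C1 = 326/81, C2 = -200/9.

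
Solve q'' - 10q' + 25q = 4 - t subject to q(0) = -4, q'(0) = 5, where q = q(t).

Characteristic equation r² - 10r + 25 = 0 has discriminant (-10)² - 4·(25) = 0, so r = 5 is a repeated root.
Hence q_h = (C1 + C2*t)*exp(5*t).
For the particular solution try q_p = A0 + A1*t. Substituting and matching coefficients of each power of t gives A0 = 18/125, A1 = -1/25, so q_p = 18/125 - t/25.
General solution: q = 18/125 - t/25 + C1*exp(5*t) + C2*t*exp(5*t).
Apply the initial conditions: q(0) = 18/125 + C1 = -4 and q'(0) = -1/25 + C2 + 5*C1 = 5. Solving gives C1 = -518/125, C2 = 644/25.

q = 18/125 - 518*exp(5*t)/125 - t/25 + 644*t*exp(5*t)/25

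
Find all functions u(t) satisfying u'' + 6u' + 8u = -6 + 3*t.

Characteristic equation r² + 6r + 8 = 0 factors as (r + 4)(r + 2) = 0, so r = -4, -2.
Hence u_h = C1*exp(-4*t) + C2*exp(-2*t).
For the particular solution try u_p = A0 + A1*t. Substituting and matching coefficients of each power of t gives A0 = -33/32, A1 = 3/8, so u_p = -33/32 + 3*t/8.

u = -33/32 + 3*t/8 + C1*exp(-4*t) + C2*exp(-2*t)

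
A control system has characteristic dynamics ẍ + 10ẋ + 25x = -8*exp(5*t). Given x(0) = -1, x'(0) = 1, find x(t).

Characteristic equation r² + 10r + 25 = 0 has discriminant (10)² - 4·(25) = 0, so r = -5 is a repeated root.
Hence x_h = (C1 + C2*t)*exp(-5*t).
Try x_p = A*exp(5*t). Substituting into the equation and dividing by exp(5*t) gives A = -2/25, so x_p = -2*exp(5*t)/25.
General solution: x = -2*exp(5*t)/25 + C1*exp(-5*t) + C2*t*exp(-5*t).
Apply the initial conditions: x(0) = -2/25 + C1 = -1 and x'(0) = -2/5 + C2 - 5*C1 = 1. Solving gives C1 = -23/25, C2 = -16/5.

x = -23*exp(-5*t)/25 - 2*exp(5*t)/25 - 16*t*exp(-5*t)/5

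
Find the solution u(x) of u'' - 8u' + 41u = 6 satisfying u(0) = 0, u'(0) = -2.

Characteristic equation r² - 8r + 41 = 0 has discriminant (-8)² - 4·(41) = -100 < 0, so r = 4 ± 5i.
Hence u_h = C1*cos(5*x)*exp(4*x) + C2*exp(4*x)*sin(5*x).
For the particular solution try u_p = A0. Substituting and matching coefficients of each power of x gives A0 = 6/41, so u_p = 6/41.
General solution: u = 6/41 + C1*cos(5*x)*exp(4*x) + C2*exp(4*x)*sin(5*x).
Apply the initial conditions: u(0) = 6/41 + C1 = 0 and u'(0) = 4*C1 + 5*C2 = -2. Solving gives C1 = -6/41, C2 = -58/205.

u = 6/41 - 58*exp(4*x)*sin(5*x)/205 - 6*cos(5*x)*exp(4*x)/41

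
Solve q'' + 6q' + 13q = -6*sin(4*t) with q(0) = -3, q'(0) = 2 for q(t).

Characteristic equation r² + 6r + 13 = 0 has discriminant (6)² - 4·(13) = -16 < 0, so r = -3 ± 2i.
Hence q_h = C1*cos(2*t)*exp(-3*t) + C2*exp(-3*t)*sin(2*t).
Try q_p = A*cos(4*t) + B*sin(4*t). Substituting and equating the coefficients of cos(4t) and sin(4t) gives A = 16/65, B = 2/65, so q_p = 2*sin(4*t)/65 + 16*cos(4*t)/65.
General solution: q = 2*sin(4*t)/65 + 16*cos(4*t)/65 + C1*cos(2*t)*exp(-3*t) + C2*exp(-3*t)*sin(2*t).
Apply the initial conditions: q(0) = 16/65 + C1 = -3 and q'(0) = 8/65 - 3*C1 + 2*C2 = 2. Solving gives C1 = -211/65, C2 = -511/130.

q = 2*sin(4*t)/65 + 16*cos(4*t)/65 - 511*exp(-3*t)*sin(2*t)/130 - 211*cos(2*t)*exp(-3*t)/65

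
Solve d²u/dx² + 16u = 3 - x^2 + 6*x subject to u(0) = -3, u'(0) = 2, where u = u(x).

Characteristic equation r² + 16 = 0 has discriminant (0)² - 4·(16) = -64 < 0, so r = ± 4i.
Hence u_h = C1*cos(4*x) + C2*sin(4*x).
For the particular solution try u_p = A0 + A1*x + A2*x^2. Substituting and matching coefficients of each power of x gives A0 = 25/128, A1 = 3/8, A2 = -1/16, so u_p = 25/128 - x^2/16 + 3*x/8.
General solution: u = 25/128 - x^2/16 + 3*x/8 + C1*cos(4*x) + C2*sin(4*x).
Apply the initial conditions: u(0) = 25/128 + C1 = -3 and u'(0) = 3/8 + 4*C2 = 2. Solving gives C1 = -409/128, C2 = 13/32.

u = 25/128 - 409*cos(4*x)/128 - x**2/16 + 3*x/8 + 13*sin(4*x)/32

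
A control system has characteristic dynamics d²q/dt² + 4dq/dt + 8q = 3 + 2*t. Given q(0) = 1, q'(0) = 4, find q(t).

q = 1/4 + t/4 + 3*cos(2*t)*exp(-2*t)/4 + 21*exp(-2*t)*sin(2*t)/8

Characteristic equation r² + 4r + 8 = 0 has discriminant (4)² - 4·(8) = -16 < 0, so r = -2 ± 2i.
Hence q_h = C1*cos(2*t)*exp(-2*t) + C2*exp(-2*t)*sin(2*t).
For the particular solution try q_p = A0 + A1*t. Substituting and matching coefficients of each power of t gives A0 = 1/4, A1 = 1/4, so q_p = 1/4 + t/4.
General solution: q = 1/4 + t/4 + C1*cos(2*t)*exp(-2*t) + C2*exp(-2*t)*sin(2*t).
Apply the initial conditions: q(0) = 1/4 + C1 = 1 and q'(0) = 1/4 - 2*C1 + 2*C2 = 4. Solving gives C1 = 3/4, C2 = 21/8.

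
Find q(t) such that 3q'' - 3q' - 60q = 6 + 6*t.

q = -19/200 - t/10 + C1*exp(-4*t) + C2*exp(5*t)

Divide through by 3: q'' - q' - 20q = 2 + 2*t.
Characteristic equation r² - r - 20 = 0 factors as (r + 4)(r - 5) = 0, so r = -4, 5.
Hence q_h = C1*exp(-4*t) + C2*exp(5*t).
For the particular solution try q_p = A0 + A1*t. Substituting and matching coefficients of each power of t gives A0 = -19/200, A1 = -1/10, so q_p = -19/200 - t/10.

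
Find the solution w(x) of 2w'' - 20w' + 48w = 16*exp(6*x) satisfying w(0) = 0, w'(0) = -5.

Divide through by 2: w'' - 10w' + 24w = 8*exp(6*x).
Characteristic equation r² - 10r + 24 = 0 factors as (r - 4)(r - 6) = 0, so r = 4, 6.
Hence w_h = C1*exp(4*x) + C2*exp(6*x).
Since exp(6*x) solves the homogeneous equation (r = 6 is a root of multiplicity 1), multiply the trial by x. Try w_p = A*x*exp(6*x). Substituting into the equation and dividing by exp(6*x) gives A = 4, so w_p = 4*x*exp(6*x).
General solution: w = C1*exp(4*x) + C2*exp(6*x) + 4*x*exp(6*x).
Apply the initial conditions: w(0) = C1 + C2 = 0 and w'(0) = 4 + 4*C1 + 6*C2 = -5. Solving gives C1 = 9/2, C2 = -9/2.

w = -9*exp(6*x)/2 + 9*exp(4*x)/2 + 4*x*exp(6*x)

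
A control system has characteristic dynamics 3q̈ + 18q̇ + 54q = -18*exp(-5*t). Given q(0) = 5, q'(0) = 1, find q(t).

Divide through by 3: q'' + 6q' + 18q = -6*exp(-5*t).
Characteristic equation r² + 6r + 18 = 0 has discriminant (6)² - 4·(18) = -36 < 0, so r = -3 ± 3i.
Hence q_h = C1*cos(3*t)*exp(-3*t) + C2*exp(-3*t)*sin(3*t).
Try q_p = A*exp(-5*t). Substituting into the equation and dividing by exp(-5*t) gives A = -6/13, so q_p = -6*exp(-5*t)/13.
General solution: q = -6*exp(-5*t)/13 + C1*cos(3*t)*exp(-3*t) + C2*exp(-3*t)*sin(3*t).
Apply the initial conditions: q(0) = -6/13 + C1 = 5 and q'(0) = 30/13 - 3*C1 + 3*C2 = 1. Solving gives C1 = 71/13, C2 = 196/39.

q = -6*exp(-5*t)/13 + 71*cos(3*t)*exp(-3*t)/13 + 196*exp(-3*t)*sin(3*t)/39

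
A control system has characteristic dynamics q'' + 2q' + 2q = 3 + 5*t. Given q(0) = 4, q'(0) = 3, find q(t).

q = -1 + 5*t/2 + 5*cos(t)*exp(-t) + 11*exp(-t)*sin(t)/2

Characteristic equation r² + 2r + 2 = 0 has discriminant (2)² - 4·(2) = -4 < 0, so r = -1 ± i.
Hence q_h = C1*cos(t)*exp(-t) + C2*exp(-t)*sin(t).
For the particular solution try q_p = A0 + A1*t. Substituting and matching coefficients of each power of t gives A0 = -1, A1 = 5/2, so q_p = -1 + 5*t/2.
General solution: q = -1 + 5*t/2 + C1*cos(t)*exp(-t) + C2*exp(-t)*sin(t).
Apply the initial conditions: q(0) = -1 + C1 = 4 and q'(0) = 5/2 + C2 - C1 = 3. Solving gives C1 = 5, C2 = 11/2.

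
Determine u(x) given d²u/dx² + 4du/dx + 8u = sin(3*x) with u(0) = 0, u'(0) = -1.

Characteristic equation r² + 4r + 8 = 0 has discriminant (4)² - 4·(8) = -16 < 0, so r = -2 ± 2i.
Hence u_h = C1*cos(2*x)*exp(-2*x) + C2*exp(-2*x)*sin(2*x).
Try u_p = A*cos(3*x) + B*sin(3*x). Substituting and equating the coefficients of cos(3x) and sin(3x) gives A = -12/145, B = -1/145, so u_p = -12*cos(3*x)/145 - sin(3*x)/145.
General solution: u = -12*cos(3*x)/145 - sin(3*x)/145 + C1*cos(2*x)*exp(-2*x) + C2*exp(-2*x)*sin(2*x).
Apply the initial conditions: u(0) = -12/145 + C1 = 0 and u'(0) = -3/145 - 2*C1 + 2*C2 = -1. Solving gives C1 = 12/145, C2 = -59/145.

u = -12*cos(3*x)/145 - sin(3*x)/145 - 59*exp(-2*x)*sin(2*x)/145 + 12*cos(2*x)*exp(-2*x)/145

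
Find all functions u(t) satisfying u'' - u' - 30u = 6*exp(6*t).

Characteristic equation r² - r - 30 = 0 factors as (r + 5)(r - 6) = 0, so r = -5, 6.
Hence u_h = C1*exp(-5*t) + C2*exp(6*t).
Since exp(6*t) solves the homogeneous equation (r = 6 is a root of multiplicity 1), multiply the trial by t. Try u_p = A*t*exp(6*t). Substituting into the equation and dividing by exp(6*t) gives A = 6/11, so u_p = 6*t*exp(6*t)/11.

u = C1*exp(-5*t) + C2*exp(6*t) + 6*t*exp(6*t)/11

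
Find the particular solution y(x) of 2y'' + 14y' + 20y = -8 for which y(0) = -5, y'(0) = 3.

y = -2/5 - 20*exp(-2*x)/3 + 31*exp(-5*x)/15

Divide through by 2: y'' + 7y' + 10y = -4.
Characteristic equation r² + 7r + 10 = 0 factors as (r + 5)(r + 2) = 0, so r = -5, -2.
Hence y_h = C1*exp(-5*x) + C2*exp(-2*x).
For the particular solution try y_p = A0. Substituting and matching coefficients of each power of x gives A0 = -2/5, so y_p = -2/5.
General solution: y = -2/5 + C1*exp(-5*x) + C2*exp(-2*x).
Apply the initial conditions: y(0) = -2/5 + C1 + C2 = -5 and y'(0) = -5*C1 - 2*C2 = 3. Solving gives C1 = 31/15, C2 = -20/3.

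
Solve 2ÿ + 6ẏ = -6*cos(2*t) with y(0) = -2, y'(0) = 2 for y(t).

y = -4/3 - 35*exp(-3*t)/39 - 9*sin(2*t)/26 + 3*cos(2*t)/13

Divide through by 2: y'' + 3y' = -3*cos(2*t).
Characteristic equation r² + 3r = 0 factors as (r + 3)r = 0, so r = -3, 0.
Hence y_h = C1*exp(-3*t) + C2.
Try y_p = A*cos(2*t) + B*sin(2*t). Substituting and equating the coefficients of cos(2t) and sin(2t) gives A = 3/13, B = -9/26, so y_p = -9*sin(2*t)/26 + 3*cos(2*t)/13.
General solution: y = C2 - 9*sin(2*t)/26 + 3*cos(2*t)/13 + C1*exp(-3*t).
Apply the initial conditions: y(0) = 3/13 + C1 + C2 = -2 and y'(0) = -9/13 - 3*C1 = 2. Solving gives C1 = -35/39, C2 = -4/3.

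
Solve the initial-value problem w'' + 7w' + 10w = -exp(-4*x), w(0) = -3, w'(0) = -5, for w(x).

w = exp(-4*x)/2 - 41*exp(-2*x)/6 + 10*exp(-5*x)/3

Characteristic equation r² + 7r + 10 = 0 factors as (r + 2)(r + 5) = 0, so r = -2, -5.
Hence w_h = C1*exp(-2*x) + C2*exp(-5*x).
Try w_p = A*exp(-4*x). Substituting into the equation and dividing by exp(-4*x) gives A = 1/2, so w_p = exp(-4*x)/2.
General solution: w = exp(-4*x)/2 + C1*exp(-2*x) + C2*exp(-5*x).
Apply the initial conditions: w(0) = 1/2 + C1 + C2 = -3 and w'(0) = -2 - 5*C2 - 2*C1 = -5. Solving gives C1 = -41/6, C2 = 10/3.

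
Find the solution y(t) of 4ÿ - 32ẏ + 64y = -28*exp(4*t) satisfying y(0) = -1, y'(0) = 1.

Divide through by 4: y'' - 8y' + 16y = -7*exp(4*t).
Characteristic equation r² - 8r + 16 = 0 has discriminant (-8)² - 4·(16) = 0, so r = 4 is a repeated root.
Hence y_h = (C1 + C2*t)*exp(4*t).
Since exp(4*t) solves the homogeneous equation (r = 4 is a root of multiplicity 2), multiply the trial by t^2. Try y_p = A*t^2*exp(4*t). Substituting into the equation and dividing by exp(4*t) gives A = -7/2, so y_p = -7*t^2*exp(4*t)/2.
General solution: y = C1*exp(4*t) - 7*t^2*exp(4*t)/2 + C2*t*exp(4*t).
Apply the initial conditions: y(0) = C1 = -1 and y'(0) = C2 + 4*C1 = 1. Solving gives C1 = -1, C2 = 5.

y = -exp(4*t) + 5*t*exp(4*t) - 7*t**2*exp(4*t)/2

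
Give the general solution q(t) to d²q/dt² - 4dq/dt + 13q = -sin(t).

q = -3*sin(t)/40 - cos(t)/40 + C1*cos(3*t)*exp(2*t) + C2*exp(2*t)*sin(3*t)

Characteristic equation r² - 4r + 13 = 0 has discriminant (-4)² - 4·(13) = -36 < 0, so r = 2 ± 3i.
Hence q_h = C1*cos(3*t)*exp(2*t) + C2*exp(2*t)*sin(3*t).
Try q_p = A*cos(t) + B*sin(t). Substituting and equating the coefficients of cos(t) and sin(t) gives A = -1/40, B = -3/40, so q_p = -3*sin(t)/40 - cos(t)/40.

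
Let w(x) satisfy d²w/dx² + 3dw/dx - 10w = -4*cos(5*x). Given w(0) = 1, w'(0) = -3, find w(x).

Characteristic equation r² + 3r - 10 = 0 factors as (r - 2)(r + 5) = 0, so r = 2, -5.
Hence w_h = C1*exp(2*x) + C2*exp(-5*x).
Try w_p = A*cos(5*x) + B*sin(5*x). Substituting and equating the coefficients of cos(5x) and sin(5x) gives A = 14/145, B = -6/145, so w_p = -6*sin(5*x)/145 + 14*cos(5*x)/145.
General solution: w = -6*sin(5*x)/145 + 14*cos(5*x)/145 + C1*exp(2*x) + C2*exp(-5*x).
Apply the initial conditions: w(0) = 14/145 + C1 + C2 = 1 and w'(0) = -6/29 - 5*C2 + 2*C1 = -3. Solving gives C1 = 50/203, C2 = 23/35.

w = -6*sin(5*x)/145 + 14*cos(5*x)/145 + 23*exp(-5*x)/35 + 50*exp(2*x)/203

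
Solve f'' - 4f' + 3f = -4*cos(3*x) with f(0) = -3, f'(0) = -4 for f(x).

Characteristic equation r² - 4r + 3 = 0 factors as (r - 3)(r - 1) = 0, so r = 3, 1.
Hence f_h = C1*exp(3*x) + C2*exp(x).
Try f_p = A*cos(3*x) + B*sin(3*x). Substituting and equating the coefficients of cos(3x) and sin(3x) gives A = 2/15, B = 4/15, so f_p = 2*cos(3*x)/15 + 4*sin(3*x)/15.
General solution: f = 2*cos(3*x)/15 + 4*sin(3*x)/15 + C1*exp(3*x) + C2*exp(x).
Apply the initial conditions: f(0) = 2/15 + C1 + C2 = -3 and f'(0) = 4/5 + C2 + 3*C1 = -4. Solving gives C1 = -5/6, C2 = -23/10.

f = -23*exp(x)/10 - 5*exp(3*x)/6 + 2*cos(3*x)/15 + 4*sin(3*x)/15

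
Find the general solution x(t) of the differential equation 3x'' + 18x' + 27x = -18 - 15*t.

Divide through by 3: x'' + 6x' + 9x = -6 - 5*t.
Characteristic equation r² + 6r + 9 = 0 has discriminant (6)² - 4·(9) = 0, so r = -3 is a repeated root.
Hence x_h = (C1 + C2*t)*exp(-3*t).
For the particular solution try x_p = A0 + A1*t. Substituting and matching coefficients of each power of t gives A0 = -8/27, A1 = -5/9, so x_p = -8/27 - 5*t/9.

x = -8/27 - 5*t/9 + C1*exp(-3*t) + C2*t*exp(-3*t)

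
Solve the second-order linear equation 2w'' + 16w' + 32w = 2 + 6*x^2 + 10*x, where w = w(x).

w = -3/128 + x/8 + 3*x**2/16 + C1*exp(-4*x) + C2*x*exp(-4*x)

Divide through by 2: w'' + 8w' + 16w = 1 + 3*x^2 + 5*x.
Characteristic equation r² + 8r + 16 = 0 has discriminant (8)² - 4·(16) = 0, so r = -4 is a repeated root.
Hence w_h = (C1 + C2*x)*exp(-4*x).
For the particular solution try w_p = A0 + A1*x + A2*x^2. Substituting and matching coefficients of each power of x gives A0 = -3/128, A1 = 1/8, A2 = 3/16, so w_p = -3/128 + x/8 + 3*x^2/16.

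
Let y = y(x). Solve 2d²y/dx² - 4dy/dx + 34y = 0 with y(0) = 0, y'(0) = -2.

Divide through by 2: y'' - 2y' + 17y = 0.
Characteristic equation r² - 2r + 17 = 0 has discriminant (-2)² - 4·(17) = -64 < 0, so r = 1 ± 4i.
Hence y_h = C1*cos(4*x)*exp(x) + C2*exp(x)*sin(4*x).
Apply the initial conditions: y(0) = C1 = 0 and y'(0) = C1 + 4*C2 = -2. Solving gives C1 = 0, C2 = -1/2.

y = -exp(x)*sin(4*x)/2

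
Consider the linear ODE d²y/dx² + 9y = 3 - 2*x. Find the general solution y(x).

y = 1/3 - 2*x/9 + C1*cos(3*x) + C2*sin(3*x)

Characteristic equation r² + 9 = 0 has discriminant (0)² - 4·(9) = -36 < 0, so r = ± 3i.
Hence y_h = C1*cos(3*x) + C2*sin(3*x).
For the particular solution try y_p = A0 + A1*x. Substituting and matching coefficients of each power of x gives A0 = 1/3, A1 = -2/9, so y_p = 1/3 - 2*x/9.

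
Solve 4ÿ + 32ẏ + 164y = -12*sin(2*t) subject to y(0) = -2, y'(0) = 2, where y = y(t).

Divide through by 4: y'' + 8y' + 41y = -3*sin(2*t).
Characteristic equation r² + 8r + 41 = 0 has discriminant (8)² - 4·(41) = -100 < 0, so r = -4 ± 5i.
Hence y_h = C1*cos(5*t)*exp(-4*t) + C2*exp(-4*t)*sin(5*t).
Try y_p = A*cos(2*t) + B*sin(2*t). Substituting and equating the coefficients of cos(2t) and sin(2t) gives A = 48/1625, B = -111/1625, so y_p = -111*sin(2*t)/1625 + 48*cos(2*t)/1625.
General solution: y = -111*sin(2*t)/1625 + 48*cos(2*t)/1625 + C1*cos(5*t)*exp(-4*t) + C2*exp(-4*t)*sin(5*t).
Apply the initial conditions: y(0) = 48/1625 + C1 = -2 and y'(0) = -222/1625 - 4*C1 + 5*C2 = 2. Solving gives C1 = -3298/1625, C2 = -1944/1625.

y = -111*sin(2*t)/1625 + 48*cos(2*t)/1625 - 3298*cos(5*t)*exp(-4*t)/1625 - 1944*exp(-4*t)*sin(5*t)/1625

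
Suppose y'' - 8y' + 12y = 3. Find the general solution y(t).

Characteristic equation r² - 8r + 12 = 0 factors as (r - 2)(r - 6) = 0, so r = 2, 6.
Hence y_h = C1*exp(2*t) + C2*exp(6*t).
For the particular solution try y_p = A0. Substituting and matching coefficients of each power of t gives A0 = 1/4, so y_p = 1/4.

y = 1/4 + C1*exp(2*t) + C2*exp(6*t)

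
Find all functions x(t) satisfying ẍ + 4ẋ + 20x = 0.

Characteristic equation r² + 4r + 20 = 0 has discriminant (4)² - 4·(20) = -64 < 0, so r = -2 ± 4i.
Hence x_h = C1*cos(4*t)*exp(-2*t) + C2*exp(-2*t)*sin(4*t).

x = C1*cos(4*t)*exp(-2*t) + C2*exp(-2*t)*sin(4*t)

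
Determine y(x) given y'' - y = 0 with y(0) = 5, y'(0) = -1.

y = 2*exp(x) + 3*exp(-x)

Characteristic equation r² - 1 = 0 factors as (r - 1)(r + 1) = 0, so r = 1, -1.
Hence y_h = C1*exp(x) + C2*exp(-x).
Apply the initial conditions: y(0) = C1 + C2 = 5 and y'(0) = C1 - C2 = -1. Solving gives C1 = 2, C2 = 3.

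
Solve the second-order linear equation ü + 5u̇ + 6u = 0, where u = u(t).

Characteristic equation r² + 5r + 6 = 0 factors as (r + 3)(r + 2) = 0, so r = -3, -2.
Hence u_h = C1*exp(-3*t) + C2*exp(-2*t).

u = C1*exp(-3*t) + C2*exp(-2*t)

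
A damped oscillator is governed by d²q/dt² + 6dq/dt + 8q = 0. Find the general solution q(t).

Characteristic equation r² + 6r + 8 = 0 factors as (r + 2)(r + 4) = 0, so r = -2, -4.
Hence q_h = C1*exp(-2*t) + C2*exp(-4*t).

q = C1*exp(-2*t) + C2*exp(-4*t)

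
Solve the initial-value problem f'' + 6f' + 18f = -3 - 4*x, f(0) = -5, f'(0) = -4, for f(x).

f = -5/54 - 2*x/9 - 265*cos(3*x)*exp(-3*x)/54 - 37*exp(-3*x)*sin(3*x)/6

Characteristic equation r² + 6r + 18 = 0 has discriminant (6)² - 4·(18) = -36 < 0, so r = -3 ± 3i.
Hence f_h = C1*cos(3*x)*exp(-3*x) + C2*exp(-3*x)*sin(3*x).
For the particular solution try f_p = A0 + A1*x. Substituting and matching coefficients of each power of x gives A0 = -5/54, A1 = -2/9, so f_p = -5/54 - 2*x/9.
General solution: f = -5/54 - 2*x/9 + C1*cos(3*x)*exp(-3*x) + C2*exp(-3*x)*sin(3*x).
Apply the initial conditions: f(0) = -5/54 + C1 = -5 and f'(0) = -2/9 - 3*C1 + 3*C2 = -4. Solving gives C1 = -265/54, C2 = -37/6.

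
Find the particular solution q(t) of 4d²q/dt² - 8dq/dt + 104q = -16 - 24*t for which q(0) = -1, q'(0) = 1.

q = -29/169 - 3*t/13 - 140*cos(5*t)*exp(t)/169 + 348*exp(t)*sin(5*t)/845

Divide through by 4: q'' - 2q' + 26q = -4 - 6*t.
Characteristic equation r² - 2r + 26 = 0 has discriminant (-2)² - 4·(26) = -100 < 0, so r = 1 ± 5i.
Hence q_h = C1*cos(5*t)*exp(t) + C2*exp(t)*sin(5*t).
For the particular solution try q_p = A0 + A1*t. Substituting and matching coefficients of each power of t gives A0 = -29/169, A1 = -3/13, so q_p = -29/169 - 3*t/13.
General solution: q = -29/169 - 3*t/13 + C1*cos(5*t)*exp(t) + C2*exp(t)*sin(5*t).
Apply the initial conditions: q(0) = -29/169 + C1 = -1 and q'(0) = -3/13 + C1 + 5*C2 = 1. Solving gives C1 = -140/169, C2 = 348/845.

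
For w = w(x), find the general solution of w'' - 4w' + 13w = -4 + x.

Characteristic equation r² - 4r + 13 = 0 has discriminant (-4)² - 4·(13) = -36 < 0, so r = 2 ± 3i.
Hence w_h = C1*cos(3*x)*exp(2*x) + C2*exp(2*x)*sin(3*x).
For the particular solution try w_p = A0 + A1*x. Substituting and matching coefficients of each power of x gives A0 = -48/169, A1 = 1/13, so w_p = -48/169 + x/13.

w = -48/169 + x/13 + C1*cos(3*x)*exp(2*x) + C2*exp(2*x)*sin(3*x)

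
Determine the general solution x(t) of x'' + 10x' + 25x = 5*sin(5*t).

x = -cos(5*t)/10 + C1*exp(-5*t) + C2*t*exp(-5*t)

Characteristic equation r² + 10r + 25 = 0 has discriminant (10)² - 4·(25) = 0, so r = -5 is a repeated root.
Hence x_h = (C1 + C2*t)*exp(-5*t).
Try x_p = A*cos(5*t) + B*sin(5*t). Substituting and equating the coefficients of cos(5t) and sin(5t) gives A = -1/10, B = 0, so x_p = -cos(5*t)/10.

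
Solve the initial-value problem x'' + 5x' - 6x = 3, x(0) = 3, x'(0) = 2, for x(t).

x = -1/2 + 3*exp(-6*t)/14 + 23*exp(t)/7

Characteristic equation r² + 5r - 6 = 0 factors as (r - 1)(r + 6) = 0, so r = 1, -6.
Hence x_h = C1*exp(t) + C2*exp(-6*t).
For the particular solution try x_p = A0. Substituting and matching coefficients of each power of t gives A0 = -1/2, so x_p = -1/2.
General solution: x = -1/2 + C1*exp(t) + C2*exp(-6*t).
Apply the initial conditions: x(0) = -1/2 + C1 + C2 = 3 and x'(0) = C1 - 6*C2 = 2. Solving gives C1 = 23/7, C2 = 3/14.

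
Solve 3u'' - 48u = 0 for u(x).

Divide through by 3: u'' - 16u = 0.
Characteristic equation r² - 16 = 0 factors as (r + 4)(r - 4) = 0, so r = -4, 4.
Hence u_h = C1*exp(-4*x) + C2*exp(4*x).

u = C1*exp(-4*x) + C2*exp(4*x)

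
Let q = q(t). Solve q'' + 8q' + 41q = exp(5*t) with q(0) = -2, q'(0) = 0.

Characteristic equation r² + 8r + 41 = 0 has discriminant (8)² - 4·(41) = -100 < 0, so r = -4 ± 5i.
Hence q_h = C1*cos(5*t)*exp(-4*t) + C2*exp(-4*t)*sin(5*t).
Try q_p = A*exp(5*t). Substituting into the equation and dividing by exp(5*t) gives A = 1/106, so q_p = exp(5*t)/106.
General solution: q = exp(5*t)/106 + C1*cos(5*t)*exp(-4*t) + C2*exp(-4*t)*sin(5*t).
Apply the initial conditions: q(0) = 1/106 + C1 = -2 and q'(0) = 5/106 - 4*C1 + 5*C2 = 0. Solving gives C1 = -213/106, C2 = -857/530.

q = exp(5*t)/106 - 857*exp(-4*t)*sin(5*t)/530 - 213*cos(5*t)*exp(-4*t)/106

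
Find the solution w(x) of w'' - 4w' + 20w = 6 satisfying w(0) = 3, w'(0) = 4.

Characteristic equation r² - 4r + 20 = 0 has discriminant (-4)² - 4·(20) = -64 < 0, so r = 2 ± 4i.
Hence w_h = C1*cos(4*x)*exp(2*x) + C2*exp(2*x)*sin(4*x).
For the particular solution try w_p = A0. Substituting and matching coefficients of each power of x gives A0 = 3/10, so w_p = 3/10.
General solution: w = 3/10 + C1*cos(4*x)*exp(2*x) + C2*exp(2*x)*sin(4*x).
Apply the initial conditions: w(0) = 3/10 + C1 = 3 and w'(0) = 2*C1 + 4*C2 = 4. Solving gives C1 = 27/10, C2 = -7/20.

w = 3/10 - 7*exp(2*x)*sin(4*x)/20 + 27*cos(4*x)*exp(2*x)/10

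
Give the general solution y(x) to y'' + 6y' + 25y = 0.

y = C1*cos(4*x)*exp(-3*x) + C2*exp(-3*x)*sin(4*x)

Characteristic equation r² + 6r + 25 = 0 has discriminant (6)² - 4·(25) = -64 < 0, so r = -3 ± 4i.
Hence y_h = C1*cos(4*x)*exp(-3*x) + C2*exp(-3*x)*sin(4*x).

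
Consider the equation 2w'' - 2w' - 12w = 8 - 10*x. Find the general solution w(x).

Divide through by 2: w'' - w' - 6w = 4 - 5*x.
Characteristic equation r² - r - 6 = 0 factors as (r + 2)(r - 3) = 0, so r = -2, 3.
Hence w_h = C1*exp(-2*x) + C2*exp(3*x).
For the particular solution try w_p = A0 + A1*x. Substituting and matching coefficients of each power of x gives A0 = -29/36, A1 = 5/6, so w_p = -29/36 + 5*x/6.

w = -29/36 + 5*x/6 + C1*exp(-2*x) + C2*exp(3*x)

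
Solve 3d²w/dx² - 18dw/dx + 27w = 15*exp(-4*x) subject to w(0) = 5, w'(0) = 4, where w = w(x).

Divide through by 3: w'' - 6w' + 9w = 5*exp(-4*x).
Characteristic equation r² - 6r + 9 = 0 has discriminant (-6)² - 4·(9) = 0, so r = 3 is a repeated root.
Hence w_h = (C1 + C2*x)*exp(3*x).
Try w_p = A*exp(-4*x). Substituting into the equation and dividing by exp(-4*x) gives A = 5/49, so w_p = 5*exp(-4*x)/49.
General solution: w = 5*exp(-4*x)/49 + C1*exp(3*x) + C2*x*exp(3*x).
Apply the initial conditions: w(0) = 5/49 + C1 = 5 and w'(0) = -20/49 + C2 + 3*C1 = 4. Solving gives C1 = 240/49, C2 = -72/7.

w = 5*exp(-4*x)/49 + 240*exp(3*x)/49 - 72*x*exp(3*x)/7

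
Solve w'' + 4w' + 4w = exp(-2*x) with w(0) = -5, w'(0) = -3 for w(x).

w = -5*exp(-2*x) + x**2*exp(-2*x)/2 - 13*x*exp(-2*x)

Characteristic equation r² + 4r + 4 = 0 has discriminant (4)² - 4·(4) = 0, so r = -2 is a repeated root.
Hence w_h = (C1 + C2*x)*exp(-2*x).
Since exp(-2*x) solves the homogeneous equation (r = -2 is a root of multiplicity 2), multiply the trial by x^2. Try w_p = A*x^2*exp(-2*x). Substituting into the equation and dividing by exp(-2*x) gives A = 1/2, so w_p = x^2*exp(-2*x)/2.
General solution: w = C1*exp(-2*x) + x^2*exp(-2*x)/2 + C2*x*exp(-2*x).
Apply the initial conditions: w(0) = C1 = -5 and w'(0) = C2 - 2*C1 = -3. Solving gives C1 = -5, C2 = -13.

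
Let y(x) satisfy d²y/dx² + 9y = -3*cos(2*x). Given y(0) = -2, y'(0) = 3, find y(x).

y = -7*cos(3*x)/5 - 3*cos(2*x)/5 + sin(3*x)

Characteristic equation r² + 9 = 0 has discriminant (0)² - 4·(9) = -36 < 0, so r = ± 3i.
Hence y_h = C1*cos(3*x) + C2*sin(3*x).
Try y_p = A*cos(2*x) + B*sin(2*x). Substituting and equating the coefficients of cos(2x) and sin(2x) gives A = -3/5, B = 0, so y_p = -3*cos(2*x)/5.
General solution: y = -3*cos(2*x)/5 + C1*cos(3*x) + C2*sin(3*x).
Apply the initial conditions: y(0) = -3/5 + C1 = -2 and y'(0) = 3*C2 = 3. Solving gives C1 = -7/5, C2 = 1.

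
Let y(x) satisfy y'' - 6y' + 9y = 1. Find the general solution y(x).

Characteristic equation r² - 6r + 9 = 0 has discriminant (-6)² - 4·(9) = 0, so r = 3 is a repeated root.
Hence y_h = (C1 + C2*x)*exp(3*x).
For the particular solution try y_p = A0. Substituting and matching coefficients of each power of x gives A0 = 1/9, so y_p = 1/9.

y = 1/9 + C1*exp(3*x) + C2*x*exp(3*x)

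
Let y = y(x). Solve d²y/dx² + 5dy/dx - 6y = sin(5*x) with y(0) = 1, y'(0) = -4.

Characteristic equation r² + 5r - 6 = 0 factors as (r + 6)(r - 1) = 0, so r = -6, 1.
Hence y_h = C1*exp(-6*x) + C2*exp(x).
Try y_p = A*cos(5*x) + B*sin(5*x). Substituting and equating the coefficients of cos(5x) and sin(5x) gives A = -25/1586, B = -31/1586, so y_p = -31*sin(5*x)/1586 - 25*cos(5*x)/1586.
General solution: y = -31*sin(5*x)/1586 - 25*cos(5*x)/1586 + C1*exp(-6*x) + C2*exp(x).
Apply the initial conditions: y(0) = -25/1586 + C1 + C2 = 1 and y'(0) = -155/1586 + C2 - 6*C1 = -4. Solving gives C1 = 300/427, C2 = 57/182.

y = -31*sin(5*x)/1586 - 25*cos(5*x)/1586 + 57*exp(x)/182 + 300*exp(-6*x)/427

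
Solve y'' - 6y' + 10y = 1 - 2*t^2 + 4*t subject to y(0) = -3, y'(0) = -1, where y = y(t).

y = 59/250 - t**2/5 + 4*t/25 - 809*cos(t)*exp(3*t)/250 + 2137*exp(3*t)*sin(t)/250

Characteristic equation r² - 6r + 10 = 0 has discriminant (-6)² - 4·(10) = -4 < 0, so r = 3 ± i.
Hence y_h = C1*cos(t)*exp(3*t) + C2*exp(3*t)*sin(t).
For the particular solution try y_p = A0 + A1*t + A2*t^2. Substituting and matching coefficients of each power of t gives A0 = 59/250, A1 = 4/25, A2 = -1/5, so y_p = 59/250 - t^2/5 + 4*t/25.
General solution: y = 59/250 - t^2/5 + 4*t/25 + C1*cos(t)*exp(3*t) + C2*exp(3*t)*sin(t).
Apply the initial conditions: y(0) = 59/250 + C1 = -3 and y'(0) = 4/25 + C2 + 3*C1 = -1. Solving gives C1 = -809/250, C2 = 2137/250.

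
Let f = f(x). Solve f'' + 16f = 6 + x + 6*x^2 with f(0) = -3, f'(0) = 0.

Characteristic equation r² + 16 = 0 has discriminant (0)² - 4·(16) = -64 < 0, so r = ± 4i.
Hence f_h = C1*cos(4*x) + C2*sin(4*x).
For the particular solution try f_p = A0 + A1*x + A2*x^2. Substituting and matching coefficients of each power of x gives A0 = 21/64, A1 = 1/16, A2 = 3/8, so f_p = 21/64 + x/16 + 3*x^2/8.
General solution: f = 21/64 + x/16 + 3*x^2/8 + C1*cos(4*x) + C2*sin(4*x).
Apply the initial conditions: f(0) = 21/64 + C1 = -3 and f'(0) = 1/16 + 4*C2 = 0. Solving gives C1 = -213/64, C2 = -1/64.

f = 21/64 - 213*cos(4*x)/64 - sin(4*x)/64 + x/16 + 3*x**2/8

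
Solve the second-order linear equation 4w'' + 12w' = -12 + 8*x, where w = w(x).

w = C2 - 11*x/9 + x**2/3 + C1*exp(-3*x)

Divide through by 4: w'' + 3w' = -3 + 2*x.
Characteristic equation r² + 3r = 0 factors as (r + 3)r = 0, so r = -3, 0.
Hence w_h = C1*exp(-3*x) + C2.
Since 0 is a characteristic root (multiplicity 1), multiply the polynomial trial by x: try w_p = x*(A0 + A1*x). Substituting and matching coefficients of each power of x gives A0 = -11/9, A1 = 1/3, so w_p = -11*x/9 + x^2/3.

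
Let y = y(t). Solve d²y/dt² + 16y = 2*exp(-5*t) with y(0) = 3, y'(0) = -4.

Characteristic equation r² + 16 = 0 has discriminant (0)² - 4·(16) = -64 < 0, so r = ± 4i.
Hence y_h = C1*cos(4*t) + C2*sin(4*t).
Try y_p = A*exp(-5*t). Substituting into the equation and dividing by exp(-5*t) gives A = 2/41, so y_p = 2*exp(-5*t)/41.
General solution: y = 2*exp(-5*t)/41 + C1*cos(4*t) + C2*sin(4*t).
Apply the initial conditions: y(0) = 2/41 + C1 = 3 and y'(0) = -10/41 + 4*C2 = -4. Solving gives C1 = 121/41, C2 = -77/82.

y = -77*sin(4*t)/82 + 2*exp(-5*t)/41 + 121*cos(4*t)/41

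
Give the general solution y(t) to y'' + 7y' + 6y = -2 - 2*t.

Characteristic equation r² + 7r + 6 = 0 factors as (r + 1)(r + 6) = 0, so r = -1, -6.
Hence y_h = C1*exp(-t) + C2*exp(-6*t).
For the particular solution try y_p = A0 + A1*t. Substituting and matching coefficients of each power of t gives A0 = 1/18, A1 = -1/3, so y_p = 1/18 - t/3.

y = 1/18 - t/3 + C1*exp(-t) + C2*exp(-6*t)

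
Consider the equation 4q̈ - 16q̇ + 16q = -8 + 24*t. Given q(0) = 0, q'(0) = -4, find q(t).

q = 1 - exp(2*t) + 3*t/2 - 7*t*exp(2*t)/2

Divide through by 4: q'' - 4q' + 4q = -2 + 6*t.
Characteristic equation r² - 4r + 4 = 0 has discriminant (-4)² - 4·(4) = 0, so r = 2 is a repeated root.
Hence q_h = (C1 + C2*t)*exp(2*t).
For the particular solution try q_p = A0 + A1*t. Substituting and matching coefficients of each power of t gives A0 = 1, A1 = 3/2, so q_p = 1 + 3*t/2.
General solution: q = 1 + 3*t/2 + C1*exp(2*t) + C2*t*exp(2*t).
Apply the initial conditions: q(0) = 1 + C1 = 0 and q'(0) = 3/2 + C2 + 2*C1 = -4. Solving gives C1 = -1, C2 = -7/2.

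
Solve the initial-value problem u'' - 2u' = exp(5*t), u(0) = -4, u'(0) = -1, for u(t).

u = -17/5 - 2*exp(2*t)/3 + exp(5*t)/15

Characteristic equation r² - 2r = 0 factors as (r - 2)r = 0, so r = 2, 0.
Hence u_h = C1*exp(2*t) + C2.
Try u_p = A*exp(5*t). Substituting into the equation and dividing by exp(5*t) gives A = 1/15, so u_p = exp(5*t)/15.
General solution: u = C2 + exp(5*t)/15 + C1*exp(2*t).
Apply the initial conditions: u(0) = 1/15 + C1 + C2 = -4 and u'(0) = 1/3 + 2*C1 = -1. Solving gives C1 = -2/3, C2 = -17/5.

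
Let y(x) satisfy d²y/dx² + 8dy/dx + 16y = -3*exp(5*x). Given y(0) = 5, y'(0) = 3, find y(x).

y = -exp(5*x)/27 + 136*exp(-4*x)/27 + 70*x*exp(-4*x)/3

Characteristic equation r² + 8r + 16 = 0 has discriminant (8)² - 4·(16) = 0, so r = -4 is a repeated root.
Hence y_h = (C1 + C2*x)*exp(-4*x).
Try y_p = A*exp(5*x). Substituting into the equation and dividing by exp(5*x) gives A = -1/27, so y_p = -exp(5*x)/27.
General solution: y = -exp(5*x)/27 + C1*exp(-4*x) + C2*x*exp(-4*x).
Apply the initial conditions: y(0) = -1/27 + C1 = 5 and y'(0) = -5/27 + C2 - 4*C1 = 3. Solving gives C1 = 136/27, C2 = 70/3.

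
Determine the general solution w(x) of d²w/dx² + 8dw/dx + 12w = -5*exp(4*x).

Characteristic equation r² + 8r + 12 = 0 factors as (r + 2)(r + 6) = 0, so r = -2, -6.
Hence w_h = C1*exp(-2*x) + C2*exp(-6*x).
Try w_p = A*exp(4*x). Substituting into the equation and dividing by exp(4*x) gives A = -1/12, so w_p = -exp(4*x)/12.

w = -exp(4*x)/12 + C1*exp(-2*x) + C2*exp(-6*x)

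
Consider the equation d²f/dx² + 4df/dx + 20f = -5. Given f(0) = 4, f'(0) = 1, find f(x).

Characteristic equation r² + 4r + 20 = 0 has discriminant (4)² - 4·(20) = -64 < 0, so r = -2 ± 4i.
Hence f_h = C1*cos(4*x)*exp(-2*x) + C2*exp(-2*x)*sin(4*x).
For the particular solution try f_p = A0. Substituting and matching coefficients of each power of x gives A0 = -1/4, so f_p = -1/4.
General solution: f = -1/4 + C1*cos(4*x)*exp(-2*x) + C2*exp(-2*x)*sin(4*x).
Apply the initial conditions: f(0) = -1/4 + C1 = 4 and f'(0) = -2*C1 + 4*C2 = 1. Solving gives C1 = 17/4, C2 = 19/8.

f = -1/4 + 17*cos(4*x)*exp(-2*x)/4 + 19*exp(-2*x)*sin(4*x)/8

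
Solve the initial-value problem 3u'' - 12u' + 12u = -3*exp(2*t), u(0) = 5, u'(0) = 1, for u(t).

Divide through by 3: u'' - 4u' + 4u = -exp(2*t).
Characteristic equation r² - 4r + 4 = 0 has discriminant (-4)² - 4·(4) = 0, so r = 2 is a repeated root.
Hence u_h = (C1 + C2*t)*exp(2*t).
Since exp(2*t) solves the homogeneous equation (r = 2 is a root of multiplicity 2), multiply the trial by t^2. Try u_p = A*t^2*exp(2*t). Substituting into the equation and dividing by exp(2*t) gives A = -1/2, so u_p = -t^2*exp(2*t)/2.
General solution: u = C1*exp(2*t) - t^2*exp(2*t)/2 + C2*t*exp(2*t).
Apply the initial conditions: u(0) = C1 = 5 and u'(0) = C2 + 2*C1 = 1. Solving gives C1 = 5, C2 = -9.

u = 5*exp(2*t) - 9*t*exp(2*t) - t**2*exp(2*t)/2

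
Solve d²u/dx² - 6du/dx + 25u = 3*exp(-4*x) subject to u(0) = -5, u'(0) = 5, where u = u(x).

u = 3*exp(-4*x)/65 - 328*cos(4*x)*exp(3*x)/65 + 1321*exp(3*x)*sin(4*x)/260

Characteristic equation r² - 6r + 25 = 0 has discriminant (-6)² - 4·(25) = -64 < 0, so r = 3 ± 4i.
Hence u_h = C1*cos(4*x)*exp(3*x) + C2*exp(3*x)*sin(4*x).
Try u_p = A*exp(-4*x). Substituting into the equation and dividing by exp(-4*x) gives A = 3/65, so u_p = 3*exp(-4*x)/65.
General solution: u = 3*exp(-4*x)/65 + C1*cos(4*x)*exp(3*x) + C2*exp(3*x)*sin(4*x).
Apply the initial conditions: u(0) = 3/65 + C1 = -5 and u'(0) = -12/65 + 3*C1 + 4*C2 = 5. Solving gives C1 = -328/65, C2 = 1321/260.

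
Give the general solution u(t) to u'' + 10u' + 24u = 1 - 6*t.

Characteristic equation r² + 10r + 24 = 0 factors as (r + 6)(r + 4) = 0, so r = -6, -4.
Hence u_h = C1*exp(-6*t) + C2*exp(-4*t).
For the particular solution try u_p = A0 + A1*t. Substituting and matching coefficients of each power of t gives A0 = 7/48, A1 = -1/4, so u_p = 7/48 - t/4.

u = 7/48 - t/4 + C1*exp(-6*t) + C2*exp(-4*t)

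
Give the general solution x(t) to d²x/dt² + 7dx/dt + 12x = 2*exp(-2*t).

Characteristic equation r² + 7r + 12 = 0 factors as (r + 4)(r + 3) = 0, so r = -4, -3.
Hence x_h = C1*exp(-4*t) + C2*exp(-3*t).
Try x_p = A*exp(-2*t). Substituting into the equation and dividing by exp(-2*t) gives A = 1, so x_p = exp(-2*t).

x = C1*exp(-4*t) + C2*exp(-3*t) + exp(-2*t)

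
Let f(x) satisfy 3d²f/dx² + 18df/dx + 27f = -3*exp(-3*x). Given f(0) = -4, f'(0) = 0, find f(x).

f = -4*exp(-3*x) - 12*x*exp(-3*x) - x**2*exp(-3*x)/2

Divide through by 3: f'' + 6f' + 9f = -exp(-3*x).
Characteristic equation r² + 6r + 9 = 0 has discriminant (6)² - 4·(9) = 0, so r = -3 is a repeated root.
Hence f_h = (C1 + C2*x)*exp(-3*x).
Since exp(-3*x) solves the homogeneous equation (r = -3 is a root of multiplicity 2), multiply the trial by x^2. Try f_p = A*x^2*exp(-3*x). Substituting into the equation and dividing by exp(-3*x) gives A = -1/2, so f_p = -x^2*exp(-3*x)/2.
General solution: f = C1*exp(-3*x) - x^2*exp(-3*x)/2 + C2*x*exp(-3*x).
Apply the initial conditions: f(0) = C1 = -4 and f'(0) = C2 - 3*C1 = 0. Solving gives C1 = -4, C2 = -12.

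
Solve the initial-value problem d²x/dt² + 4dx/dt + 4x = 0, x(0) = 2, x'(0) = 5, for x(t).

Characteristic equation r² + 4r + 4 = 0 has discriminant (4)² - 4·(4) = 0, so r = -2 is a repeated root.
Hence x_h = (C1 + C2*t)*exp(-2*t).
Apply the initial conditions: x(0) = C1 = 2 and x'(0) = C2 - 2*C1 = 5. Solving gives C1 = 2, C2 = 9.

x = 2*exp(-2*t) + 9*t*exp(-2*t)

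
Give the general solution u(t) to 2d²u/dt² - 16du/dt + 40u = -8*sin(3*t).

Divide through by 2: u'' - 8u' + 20u = -4*sin(3*t).
Characteristic equation r² - 8r + 20 = 0 has discriminant (-8)² - 4·(20) = -16 < 0, so r = 4 ± 2i.
Hence u_h = C1*cos(2*t)*exp(4*t) + C2*exp(4*t)*sin(2*t).
Try u_p = A*cos(3*t) + B*sin(3*t). Substituting and equating the coefficients of cos(3t) and sin(3t) gives A = -96/697, B = -44/697, so u_p = -96*cos(3*t)/697 - 44*sin(3*t)/697.

u = -96*cos(3*t)/697 - 44*sin(3*t)/697 + C1*cos(2*t)*exp(4*t) + C2*exp(4*t)*sin(2*t)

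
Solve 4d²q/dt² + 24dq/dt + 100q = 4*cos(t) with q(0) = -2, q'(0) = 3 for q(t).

Divide through by 4: q'' + 6q' + 25q = cos(t).
Characteristic equation r² + 6r + 25 = 0 has discriminant (6)² - 4·(25) = -64 < 0, so r = -3 ± 4i.
Hence q_h = C1*cos(4*t)*exp(-3*t) + C2*exp(-3*t)*sin(4*t).
Try q_p = A*cos(t) + B*sin(t). Substituting and equating the coefficients of cos(t) and sin(t) gives A = 2/51, B = 1/102, so q_p = sin(t)/102 + 2*cos(t)/51.
General solution: q = sin(t)/102 + 2*cos(t)/51 + C1*cos(4*t)*exp(-3*t) + C2*exp(-3*t)*sin(4*t).
Apply the initial conditions: q(0) = 2/51 + C1 = -2 and q'(0) = 1/102 - 3*C1 + 4*C2 = 3. Solving gives C1 = -104/51, C2 = -319/408.

q = sin(t)/102 + 2*cos(t)/51 - 319*exp(-3*t)*sin(4*t)/408 - 104*cos(4*t)*exp(-3*t)/51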